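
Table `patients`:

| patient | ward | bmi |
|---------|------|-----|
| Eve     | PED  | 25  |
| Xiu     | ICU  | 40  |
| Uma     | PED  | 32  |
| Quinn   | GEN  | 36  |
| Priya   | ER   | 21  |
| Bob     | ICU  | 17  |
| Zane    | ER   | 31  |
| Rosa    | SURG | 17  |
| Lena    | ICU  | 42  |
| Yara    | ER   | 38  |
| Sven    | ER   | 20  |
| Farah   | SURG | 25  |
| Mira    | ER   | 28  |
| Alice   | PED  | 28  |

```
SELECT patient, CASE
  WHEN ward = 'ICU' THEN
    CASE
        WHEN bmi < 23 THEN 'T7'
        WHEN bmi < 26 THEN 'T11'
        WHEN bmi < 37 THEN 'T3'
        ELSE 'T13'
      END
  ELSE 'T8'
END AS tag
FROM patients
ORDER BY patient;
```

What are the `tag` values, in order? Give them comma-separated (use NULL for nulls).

patient=Alice: ward='PED' → outer ELSE → T8
patient=Bob: ward='ICU' → inner[bmi < 23] → T7
patient=Eve: ward='PED' → outer ELSE → T8
patient=Farah: ward='SURG' → outer ELSE → T8
patient=Lena: ward='ICU' → inner[ELSE] → T13
patient=Mira: ward='ER' → outer ELSE → T8
patient=Priya: ward='ER' → outer ELSE → T8
patient=Quinn: ward='GEN' → outer ELSE → T8
patient=Rosa: ward='SURG' → outer ELSE → T8
patient=Sven: ward='ER' → outer ELSE → T8
patient=Uma: ward='PED' → outer ELSE → T8
patient=Xiu: ward='ICU' → inner[ELSE] → T13
patient=Yara: ward='ER' → outer ELSE → T8
patient=Zane: ward='ER' → outer ELSE → T8

T8, T7, T8, T8, T13, T8, T8, T8, T8, T8, T8, T13, T8, T8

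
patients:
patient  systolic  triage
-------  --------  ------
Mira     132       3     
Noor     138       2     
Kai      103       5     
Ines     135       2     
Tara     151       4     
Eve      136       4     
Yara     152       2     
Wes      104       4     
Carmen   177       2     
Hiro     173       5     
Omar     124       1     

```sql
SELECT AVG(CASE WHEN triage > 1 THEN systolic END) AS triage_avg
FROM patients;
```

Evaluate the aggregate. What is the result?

140.1

patient=Mira: ✓ → 132
patient=Noor: ✓ → 138
patient=Kai: ✓ → 103
patient=Ines: ✓ → 135
patient=Tara: ✓ → 151
patient=Eve: ✓ → 136
patient=Yara: ✓ → 152
patient=Wes: ✓ → 104
patient=Carmen: ✓ → 177
patient=Hiro: ✓ → 173
patient=Omar: ✗
triage_avg = (132 + 138 + 103 + 135 + 151 + 136 + 152 + 104 + 177 + 173) / 10 = 140.1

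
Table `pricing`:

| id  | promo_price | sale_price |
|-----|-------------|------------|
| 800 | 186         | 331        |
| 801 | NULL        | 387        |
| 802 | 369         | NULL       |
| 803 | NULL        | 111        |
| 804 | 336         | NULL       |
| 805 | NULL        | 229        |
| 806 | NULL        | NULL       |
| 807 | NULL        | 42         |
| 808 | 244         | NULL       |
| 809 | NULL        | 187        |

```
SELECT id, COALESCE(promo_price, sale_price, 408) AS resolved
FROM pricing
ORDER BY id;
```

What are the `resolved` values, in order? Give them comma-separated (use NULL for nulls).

id=800: promo_price=186 → 186
id=801: promo_price=NULL, sale_price=387 → 387
id=802: promo_price=369 → 369
id=803: promo_price=NULL, sale_price=111 → 111
id=804: promo_price=336 → 336
id=805: promo_price=NULL, sale_price=229 → 229
id=806: promo_price=NULL, sale_price=NULL, → literal 408 → 408
id=807: promo_price=NULL, sale_price=42 → 42
id=808: promo_price=244 → 244
id=809: promo_price=NULL, sale_price=187 → 187

186, 387, 369, 111, 336, 229, 408, 42, 244, 187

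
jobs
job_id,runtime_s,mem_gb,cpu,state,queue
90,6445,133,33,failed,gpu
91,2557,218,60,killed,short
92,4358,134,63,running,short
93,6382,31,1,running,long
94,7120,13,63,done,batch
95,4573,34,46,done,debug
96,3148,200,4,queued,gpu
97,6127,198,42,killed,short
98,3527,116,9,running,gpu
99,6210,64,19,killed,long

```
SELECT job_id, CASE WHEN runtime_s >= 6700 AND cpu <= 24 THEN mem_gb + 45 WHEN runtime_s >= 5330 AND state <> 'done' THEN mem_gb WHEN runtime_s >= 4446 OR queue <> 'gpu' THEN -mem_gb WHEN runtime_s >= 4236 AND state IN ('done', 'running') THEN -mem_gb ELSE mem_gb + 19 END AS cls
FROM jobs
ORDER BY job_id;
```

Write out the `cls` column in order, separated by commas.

job_id=90: runtime_s >= 5330 AND state <> 'done' → 133
job_id=91: runtime_s >= 4446 OR queue <> 'gpu' → -218
job_id=92: runtime_s >= 4446 OR queue <> 'gpu' → -134
job_id=93: runtime_s >= 5330 AND state <> 'done' → 31
job_id=94: runtime_s >= 4446 OR queue <> 'gpu' → -13
job_id=95: runtime_s >= 4446 OR queue <> 'gpu' → -34
job_id=96: ELSE → 219
job_id=97: runtime_s >= 5330 AND state <> 'done' → 198
job_id=98: ELSE → 135
job_id=99: runtime_s >= 5330 AND state <> 'done' → 64

133, -218, -134, 31, -13, -34, 219, 198, 135, 64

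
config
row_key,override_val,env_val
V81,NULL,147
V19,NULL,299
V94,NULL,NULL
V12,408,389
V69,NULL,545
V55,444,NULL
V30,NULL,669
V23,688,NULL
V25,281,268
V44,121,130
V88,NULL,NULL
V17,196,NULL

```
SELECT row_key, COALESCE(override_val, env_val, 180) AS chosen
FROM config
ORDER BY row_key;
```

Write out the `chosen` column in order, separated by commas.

row_key=V12: override_val=408 → 408
row_key=V17: override_val=196 → 196
row_key=V19: override_val=NULL, env_val=299 → 299
row_key=V23: override_val=688 → 688
row_key=V25: override_val=281 → 281
row_key=V30: override_val=NULL, env_val=669 → 669
row_key=V44: override_val=121 → 121
row_key=V55: override_val=444 → 444
row_key=V69: override_val=NULL, env_val=545 → 545
row_key=V81: override_val=NULL, env_val=147 → 147
row_key=V88: override_val=NULL, env_val=NULL, → literal 180 → 180
row_key=V94: override_val=NULL, env_val=NULL, → literal 180 → 180

408, 196, 299, 688, 281, 669, 121, 444, 545, 147, 180, 180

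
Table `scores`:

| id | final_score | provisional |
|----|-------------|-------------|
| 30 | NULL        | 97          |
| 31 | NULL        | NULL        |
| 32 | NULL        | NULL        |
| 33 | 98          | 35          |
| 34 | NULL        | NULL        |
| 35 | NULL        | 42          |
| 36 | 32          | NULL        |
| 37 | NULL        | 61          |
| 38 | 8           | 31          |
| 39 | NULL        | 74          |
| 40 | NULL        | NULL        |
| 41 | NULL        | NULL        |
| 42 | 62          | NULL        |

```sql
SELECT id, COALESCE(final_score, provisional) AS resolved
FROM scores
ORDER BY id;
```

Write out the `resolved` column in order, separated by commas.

97, NULL, NULL, 98, NULL, 42, 32, 61, 8, 74, NULL, NULL, 62

id=30: final_score=NULL, provisional=97 → 97
id=31: final_score=NULL, provisional=NULL (all NULL) → NULL
id=32: final_score=NULL, provisional=NULL (all NULL) → NULL
id=33: final_score=98 → 98
id=34: final_score=NULL, provisional=NULL (all NULL) → NULL
id=35: final_score=NULL, provisional=42 → 42
id=36: final_score=32 → 32
id=37: final_score=NULL, provisional=61 → 61
id=38: final_score=8 → 8
id=39: final_score=NULL, provisional=74 → 74
id=40: final_score=NULL, provisional=NULL (all NULL) → NULL
id=41: final_score=NULL, provisional=NULL (all NULL) → NULL
id=42: final_score=62 → 62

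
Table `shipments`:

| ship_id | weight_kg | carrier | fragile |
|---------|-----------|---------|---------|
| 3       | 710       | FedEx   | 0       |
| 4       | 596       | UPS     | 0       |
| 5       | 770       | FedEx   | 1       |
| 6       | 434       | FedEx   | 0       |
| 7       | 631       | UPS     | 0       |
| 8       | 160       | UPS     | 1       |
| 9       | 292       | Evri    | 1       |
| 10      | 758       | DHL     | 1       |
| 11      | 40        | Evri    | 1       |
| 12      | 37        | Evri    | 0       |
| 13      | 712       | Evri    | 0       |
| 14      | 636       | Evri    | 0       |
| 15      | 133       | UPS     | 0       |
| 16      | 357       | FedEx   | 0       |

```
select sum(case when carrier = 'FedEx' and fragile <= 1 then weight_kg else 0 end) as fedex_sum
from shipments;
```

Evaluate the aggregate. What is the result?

2271

ship_id=3: ✓ → 710
ship_id=4: ✗
ship_id=5: ✓ → 770
ship_id=6: ✓ → 434
ship_id=7: ✗
ship_id=8: ✗
ship_id=9: ✗
ship_id=10: ✗
ship_id=11: ✗
ship_id=12: ✗
ship_id=13: ✗
ship_id=14: ✗
ship_id=15: ✗
ship_id=16: ✓ → 357
fedex_sum = 710 + 770 + 434 + 357 = 2271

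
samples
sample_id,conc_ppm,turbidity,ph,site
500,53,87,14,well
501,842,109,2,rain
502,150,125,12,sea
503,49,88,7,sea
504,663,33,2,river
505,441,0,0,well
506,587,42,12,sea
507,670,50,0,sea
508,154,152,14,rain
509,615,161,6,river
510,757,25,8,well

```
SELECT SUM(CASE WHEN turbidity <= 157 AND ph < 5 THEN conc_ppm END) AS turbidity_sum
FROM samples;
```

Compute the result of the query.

sample_id=500: ✗
sample_id=501: ✓ → 842
sample_id=502: ✗
sample_id=503: ✗
sample_id=504: ✓ → 663
sample_id=505: ✓ → 441
sample_id=506: ✗
sample_id=507: ✓ → 670
sample_id=508: ✗
sample_id=509: ✗
sample_id=510: ✗
turbidity_sum = 842 + 663 + 441 + 670 = 2616

2616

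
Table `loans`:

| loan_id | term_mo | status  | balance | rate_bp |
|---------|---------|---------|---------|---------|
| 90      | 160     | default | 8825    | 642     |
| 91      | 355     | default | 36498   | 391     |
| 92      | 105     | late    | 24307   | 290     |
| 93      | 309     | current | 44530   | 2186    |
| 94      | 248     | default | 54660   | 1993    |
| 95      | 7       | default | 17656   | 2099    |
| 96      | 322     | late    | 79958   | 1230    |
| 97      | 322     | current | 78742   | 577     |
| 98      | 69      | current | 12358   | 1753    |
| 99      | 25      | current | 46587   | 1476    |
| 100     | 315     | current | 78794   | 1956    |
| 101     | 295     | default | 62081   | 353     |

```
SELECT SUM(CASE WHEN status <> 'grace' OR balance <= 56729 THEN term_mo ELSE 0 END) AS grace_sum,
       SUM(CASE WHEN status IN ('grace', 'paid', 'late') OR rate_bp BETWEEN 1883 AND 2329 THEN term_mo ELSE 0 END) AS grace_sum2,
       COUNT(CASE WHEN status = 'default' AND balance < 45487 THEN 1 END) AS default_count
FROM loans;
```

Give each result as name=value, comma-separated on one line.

grace_sum=2532, grace_sum2=1306, default_count=3

[grace_sum: status <> 'grace' OR balance <= 56729]
loan_id=90: ✓ → 160
loan_id=91: ✓ → 355
loan_id=92: ✓ → 105
loan_id=93: ✓ → 309
loan_id=94: ✓ → 248
loan_id=95: ✓ → 7
loan_id=96: ✓ → 322
loan_id=97: ✓ → 322
loan_id=98: ✓ → 69
loan_id=99: ✓ → 25
loan_id=100: ✓ → 315
loan_id=101: ✓ → 295
grace_sum = 160 + 355 + 105 + 309 + 248 + 7 + 322 + 322 + 69 + 25 + 315 + 295 = 2532
—
[grace_sum2: status IN ('grace', 'paid', 'late') OR rate_bp BETWEEN 1883 AND 2329]
loan_id=90: ✗
loan_id=91: ✗
loan_id=92: ✓ → 105
loan_id=93: ✓ → 309
loan_id=94: ✓ → 248
loan_id=95: ✓ → 7
loan_id=96: ✓ → 322
loan_id=97: ✗
loan_id=98: ✗
loan_id=99: ✗
loan_id=100: ✓ → 315
loan_id=101: ✗
grace_sum2 = 105 + 309 + 248 + 7 + 322 + 315 = 1306
—
[default_count: status = 'default' AND balance < 45487]
loan_id=90: ✓ → 1
loan_id=91: ✓ → 1
loan_id=92: ✗
loan_id=93: ✗
loan_id=94: ✗
loan_id=95: ✓ → 1
loan_id=96: ✗
loan_id=97: ✗
loan_id=98: ✗
loan_id=99: ✗
loan_id=100: ✗
loan_id=101: ✗
default_count = COUNT(1, 1, 1) = 3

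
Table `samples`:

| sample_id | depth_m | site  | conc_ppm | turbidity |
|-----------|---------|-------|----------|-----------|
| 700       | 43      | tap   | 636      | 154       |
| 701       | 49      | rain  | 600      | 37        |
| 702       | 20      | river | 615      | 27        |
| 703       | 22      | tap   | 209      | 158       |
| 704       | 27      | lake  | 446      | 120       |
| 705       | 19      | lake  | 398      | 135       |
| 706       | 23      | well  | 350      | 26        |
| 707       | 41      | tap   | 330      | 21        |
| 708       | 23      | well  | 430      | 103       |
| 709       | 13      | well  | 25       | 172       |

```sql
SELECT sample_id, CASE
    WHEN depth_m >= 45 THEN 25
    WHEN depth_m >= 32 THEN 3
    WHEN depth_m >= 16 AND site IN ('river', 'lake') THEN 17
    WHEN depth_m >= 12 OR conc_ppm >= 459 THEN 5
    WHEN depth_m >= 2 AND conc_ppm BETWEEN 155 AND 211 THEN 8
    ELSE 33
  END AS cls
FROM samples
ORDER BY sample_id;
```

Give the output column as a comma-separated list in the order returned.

3, 25, 17, 5, 17, 17, 5, 3, 5, 5

sample_id=700: depth_m >= 32 → 3
sample_id=701: depth_m >= 45 → 25
sample_id=702: depth_m >= 16 AND site IN ('river', 'lake') → 17
sample_id=703: depth_m >= 12 OR conc_ppm >= 459 → 5
sample_id=704: depth_m >= 16 AND site IN ('river', 'lake') → 17
sample_id=705: depth_m >= 16 AND site IN ('river', 'lake') → 17
sample_id=706: depth_m >= 12 OR conc_ppm >= 459 → 5
sample_id=707: depth_m >= 32 → 3
sample_id=708: depth_m >= 12 OR conc_ppm >= 459 → 5
sample_id=709: depth_m >= 12 OR conc_ppm >= 459 → 5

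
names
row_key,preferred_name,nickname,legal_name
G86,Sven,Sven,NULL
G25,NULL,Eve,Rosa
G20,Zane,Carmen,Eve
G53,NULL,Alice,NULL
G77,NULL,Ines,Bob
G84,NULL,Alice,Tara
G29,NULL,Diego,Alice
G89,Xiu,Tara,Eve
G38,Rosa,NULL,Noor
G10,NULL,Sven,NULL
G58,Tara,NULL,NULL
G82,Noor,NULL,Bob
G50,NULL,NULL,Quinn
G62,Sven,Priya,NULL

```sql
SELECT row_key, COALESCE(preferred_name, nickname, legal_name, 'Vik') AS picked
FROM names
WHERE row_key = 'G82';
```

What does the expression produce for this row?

Noor

row_key = G82: preferred_name=Noor, nickname=NULL, legal_name=Bob.
preferred_name=Noor → Noor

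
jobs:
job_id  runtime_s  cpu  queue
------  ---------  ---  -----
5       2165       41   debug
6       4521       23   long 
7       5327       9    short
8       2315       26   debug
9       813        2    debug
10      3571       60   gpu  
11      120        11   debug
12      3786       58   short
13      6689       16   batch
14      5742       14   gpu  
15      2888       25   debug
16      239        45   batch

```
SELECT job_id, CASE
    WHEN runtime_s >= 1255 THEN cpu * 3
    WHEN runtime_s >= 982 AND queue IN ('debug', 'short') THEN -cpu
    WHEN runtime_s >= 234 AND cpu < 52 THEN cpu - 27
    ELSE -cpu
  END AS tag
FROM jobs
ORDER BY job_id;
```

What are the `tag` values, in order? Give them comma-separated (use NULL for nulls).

123, 69, 27, 78, -25, 180, -11, 174, 48, 42, 75, 18

job_id=5: runtime_s >= 1255 → 123
job_id=6: runtime_s >= 1255 → 69
job_id=7: runtime_s >= 1255 → 27
job_id=8: runtime_s >= 1255 → 78
job_id=9: runtime_s >= 234 AND cpu < 52 → -25
job_id=10: runtime_s >= 1255 → 180
job_id=11: ELSE → -11
job_id=12: runtime_s >= 1255 → 174
job_id=13: runtime_s >= 1255 → 48
job_id=14: runtime_s >= 1255 → 42
job_id=15: runtime_s >= 1255 → 75
job_id=16: runtime_s >= 234 AND cpu < 52 → 18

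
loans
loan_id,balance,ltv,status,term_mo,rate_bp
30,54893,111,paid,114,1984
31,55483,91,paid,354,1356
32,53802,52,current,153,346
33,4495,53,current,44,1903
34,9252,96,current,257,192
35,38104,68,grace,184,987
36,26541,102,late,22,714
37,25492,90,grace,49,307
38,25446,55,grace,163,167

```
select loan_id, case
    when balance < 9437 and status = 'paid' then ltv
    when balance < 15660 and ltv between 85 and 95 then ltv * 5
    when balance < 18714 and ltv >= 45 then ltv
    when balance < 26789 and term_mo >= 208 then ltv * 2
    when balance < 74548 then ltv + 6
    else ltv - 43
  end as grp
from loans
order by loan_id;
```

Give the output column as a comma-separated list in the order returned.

loan_id=30: balance < 74548 → 117
loan_id=31: balance < 74548 → 97
loan_id=32: balance < 74548 → 58
loan_id=33: balance < 18714 and ltv >= 45 → 53
loan_id=34: balance < 18714 and ltv >= 45 → 96
loan_id=35: balance < 74548 → 74
loan_id=36: balance < 74548 → 108
loan_id=37: balance < 74548 → 96
loan_id=38: balance < 74548 → 61

117, 97, 58, 53, 96, 74, 108, 96, 61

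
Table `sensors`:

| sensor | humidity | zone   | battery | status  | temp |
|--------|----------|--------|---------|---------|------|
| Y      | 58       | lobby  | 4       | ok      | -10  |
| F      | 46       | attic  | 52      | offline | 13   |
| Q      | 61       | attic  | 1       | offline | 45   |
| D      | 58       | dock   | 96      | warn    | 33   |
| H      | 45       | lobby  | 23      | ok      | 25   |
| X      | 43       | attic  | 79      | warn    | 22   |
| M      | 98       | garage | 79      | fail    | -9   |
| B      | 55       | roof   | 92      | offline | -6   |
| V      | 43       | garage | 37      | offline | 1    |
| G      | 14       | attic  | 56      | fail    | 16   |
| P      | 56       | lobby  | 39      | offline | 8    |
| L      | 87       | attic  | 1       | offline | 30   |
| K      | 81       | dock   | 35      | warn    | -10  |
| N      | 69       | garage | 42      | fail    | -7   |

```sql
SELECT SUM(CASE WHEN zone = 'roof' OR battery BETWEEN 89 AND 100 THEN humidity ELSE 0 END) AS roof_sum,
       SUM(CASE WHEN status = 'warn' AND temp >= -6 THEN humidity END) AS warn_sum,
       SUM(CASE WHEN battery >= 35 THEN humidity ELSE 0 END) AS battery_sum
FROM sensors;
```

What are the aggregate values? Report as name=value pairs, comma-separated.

[roof_sum: zone = 'roof' OR battery BETWEEN 89 AND 100]
sensor=Y: ✗
sensor=F: ✗
sensor=Q: ✗
sensor=D: ✓ → 58
sensor=H: ✗
sensor=X: ✗
sensor=M: ✗
sensor=B: ✓ → 55
sensor=V: ✗
sensor=G: ✗
sensor=P: ✗
sensor=L: ✗
sensor=K: ✗
sensor=N: ✗
roof_sum = 58 + 55 = 113
—
[warn_sum: status = 'warn' AND temp >= -6]
sensor=Y: ✗
sensor=F: ✗
sensor=Q: ✗
sensor=D: ✓ → 58
sensor=H: ✗
sensor=X: ✓ → 43
sensor=M: ✗
sensor=B: ✗
sensor=V: ✗
sensor=G: ✗
sensor=P: ✗
sensor=L: ✗
sensor=K: ✗
sensor=N: ✗
warn_sum = 58 + 43 = 101
—
[battery_sum: battery >= 35]
sensor=Y: ✗
sensor=F: ✓ → 46
sensor=Q: ✗
sensor=D: ✓ → 58
sensor=H: ✗
sensor=X: ✓ → 43
sensor=M: ✓ → 98
sensor=B: ✓ → 55
sensor=V: ✓ → 43
sensor=G: ✓ → 14
sensor=P: ✓ → 56
sensor=L: ✗
sensor=K: ✓ → 81
sensor=N: ✓ → 69
battery_sum = 46 + 58 + 43 + 98 + 55 + 43 + 14 + 56 + 81 + 69 = 563

roof_sum=113, warn_sum=101, battery_sum=563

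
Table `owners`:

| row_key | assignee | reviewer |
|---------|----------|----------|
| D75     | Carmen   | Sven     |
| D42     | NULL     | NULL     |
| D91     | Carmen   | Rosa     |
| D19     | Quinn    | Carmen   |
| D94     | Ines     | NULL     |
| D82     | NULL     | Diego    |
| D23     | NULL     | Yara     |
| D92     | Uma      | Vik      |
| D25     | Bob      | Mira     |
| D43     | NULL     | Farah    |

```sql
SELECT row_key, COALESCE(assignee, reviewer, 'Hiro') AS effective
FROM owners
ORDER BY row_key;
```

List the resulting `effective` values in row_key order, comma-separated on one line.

row_key=D19: assignee=Quinn → Quinn
row_key=D23: assignee=NULL, reviewer=Yara → Yara
row_key=D25: assignee=Bob → Bob
row_key=D42: assignee=NULL, reviewer=NULL, → literal Hiro → Hiro
row_key=D43: assignee=NULL, reviewer=Farah → Farah
row_key=D75: assignee=Carmen → Carmen
row_key=D82: assignee=NULL, reviewer=Diego → Diego
row_key=D91: assignee=Carmen → Carmen
row_key=D92: assignee=Uma → Uma
row_key=D94: assignee=Ines → Ines

Quinn, Yara, Bob, Hiro, Farah, Carmen, Diego, Carmen, Uma, Ines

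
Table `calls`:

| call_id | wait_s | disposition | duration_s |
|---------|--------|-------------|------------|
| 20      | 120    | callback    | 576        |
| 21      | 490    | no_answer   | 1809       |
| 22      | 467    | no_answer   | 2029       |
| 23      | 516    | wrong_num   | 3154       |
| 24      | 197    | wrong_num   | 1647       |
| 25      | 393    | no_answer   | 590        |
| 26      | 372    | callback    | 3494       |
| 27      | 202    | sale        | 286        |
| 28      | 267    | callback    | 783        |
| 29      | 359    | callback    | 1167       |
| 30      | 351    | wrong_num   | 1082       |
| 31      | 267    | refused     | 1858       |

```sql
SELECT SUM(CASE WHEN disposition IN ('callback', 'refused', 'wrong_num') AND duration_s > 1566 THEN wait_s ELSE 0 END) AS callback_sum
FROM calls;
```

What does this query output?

1352

call_id=20: ✗
call_id=21: ✗
call_id=22: ✗
call_id=23: ✓ → 516
call_id=24: ✓ → 197
call_id=25: ✗
call_id=26: ✓ → 372
call_id=27: ✗
call_id=28: ✗
call_id=29: ✗
call_id=30: ✗
call_id=31: ✓ → 267
callback_sum = 516 + 197 + 372 + 267 = 1352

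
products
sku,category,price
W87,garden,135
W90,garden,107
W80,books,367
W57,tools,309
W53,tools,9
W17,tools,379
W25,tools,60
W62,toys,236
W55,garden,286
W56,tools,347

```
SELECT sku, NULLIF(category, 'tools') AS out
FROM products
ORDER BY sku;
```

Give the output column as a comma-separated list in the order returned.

sku=W17: category=tools vs tools: equal → NULL
sku=W25: category=tools vs tools: equal → NULL
sku=W53: category=tools vs tools: equal → NULL
sku=W55: category=garden vs tools: differ → garden
sku=W56: category=tools vs tools: equal → NULL
sku=W57: category=tools vs tools: equal → NULL
sku=W62: category=toys vs tools: differ → toys
sku=W80: category=books vs tools: differ → books
sku=W87: category=garden vs tools: differ → garden
sku=W90: category=garden vs tools: differ → garden

NULL, NULL, NULL, garden, NULL, NULL, toys, books, garden, garden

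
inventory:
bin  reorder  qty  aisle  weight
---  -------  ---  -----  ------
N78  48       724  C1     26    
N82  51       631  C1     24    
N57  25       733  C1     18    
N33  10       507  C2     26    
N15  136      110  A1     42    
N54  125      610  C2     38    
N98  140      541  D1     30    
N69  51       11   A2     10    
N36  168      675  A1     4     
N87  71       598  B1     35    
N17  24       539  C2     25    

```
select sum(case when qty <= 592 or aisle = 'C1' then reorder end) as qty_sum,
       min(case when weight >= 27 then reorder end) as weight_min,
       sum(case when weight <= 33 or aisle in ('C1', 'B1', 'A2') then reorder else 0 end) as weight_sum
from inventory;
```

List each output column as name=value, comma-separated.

[qty_sum: qty <= 592 or aisle = 'C1']
bin=N78: ✓ → 48
bin=N82: ✓ → 51
bin=N57: ✓ → 25
bin=N33: ✓ → 10
bin=N15: ✓ → 136
bin=N54: ✗
bin=N98: ✓ → 140
bin=N69: ✓ → 51
bin=N36: ✗
bin=N87: ✗
bin=N17: ✓ → 24
qty_sum = 48 + 51 + 25 + 10 + 136 + 140 + 51 + 24 = 485
—
[weight_min: weight >= 27]
bin=N78: ✗
bin=N82: ✗
bin=N57: ✗
bin=N33: ✗
bin=N15: ✓ → 136
bin=N54: ✓ → 125
bin=N98: ✓ → 140
bin=N69: ✗
bin=N36: ✗
bin=N87: ✓ → 71
bin=N17: ✗
weight_min = MIN(136, 125, 140, 71) = 71
—
[weight_sum: weight <= 33 or aisle in ('C1', 'B1', 'A2')]
bin=N78: ✓ → 48
bin=N82: ✓ → 51
bin=N57: ✓ → 25
bin=N33: ✓ → 10
bin=N15: ✗
bin=N54: ✗
bin=N98: ✓ → 140
bin=N69: ✓ → 51
bin=N36: ✓ → 168
bin=N87: ✓ → 71
bin=N17: ✓ → 24
weight_sum = 48 + 51 + 25 + 10 + 140 + 51 + 168 + 71 + 24 = 588

qty_sum=485, weight_min=71, weight_sum=588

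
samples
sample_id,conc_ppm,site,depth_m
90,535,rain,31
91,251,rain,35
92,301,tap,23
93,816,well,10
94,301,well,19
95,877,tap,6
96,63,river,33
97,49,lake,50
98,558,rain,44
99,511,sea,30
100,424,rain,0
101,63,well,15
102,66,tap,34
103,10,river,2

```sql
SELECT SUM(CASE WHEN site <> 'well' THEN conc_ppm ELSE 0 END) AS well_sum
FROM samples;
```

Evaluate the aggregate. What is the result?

3645

sample_id=90: ✓ → 535
sample_id=91: ✓ → 251
sample_id=92: ✓ → 301
sample_id=93: ✗
sample_id=94: ✗
sample_id=95: ✓ → 877
sample_id=96: ✓ → 63
sample_id=97: ✓ → 49
sample_id=98: ✓ → 558
sample_id=99: ✓ → 511
sample_id=100: ✓ → 424
sample_id=101: ✗
sample_id=102: ✓ → 66
sample_id=103: ✓ → 10
well_sum = 535 + 251 + 301 + 877 + 63 + 49 + 558 + 511 + 424 + 66 + 10 = 3645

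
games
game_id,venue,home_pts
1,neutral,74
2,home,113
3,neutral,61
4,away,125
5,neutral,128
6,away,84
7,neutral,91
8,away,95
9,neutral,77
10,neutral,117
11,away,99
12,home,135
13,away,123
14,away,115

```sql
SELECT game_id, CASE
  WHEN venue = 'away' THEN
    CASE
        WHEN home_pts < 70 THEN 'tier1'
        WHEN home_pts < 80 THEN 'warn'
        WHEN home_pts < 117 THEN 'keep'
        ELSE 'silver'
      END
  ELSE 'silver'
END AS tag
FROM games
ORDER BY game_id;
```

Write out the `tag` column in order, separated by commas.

silver, silver, silver, silver, silver, keep, silver, keep, silver, silver, keep, silver, silver, keep

game_id=1: venue='neutral' → outer ELSE → silver
game_id=2: venue='home' → outer ELSE → silver
game_id=3: venue='neutral' → outer ELSE → silver
game_id=4: venue='away' → inner[ELSE] → silver
game_id=5: venue='neutral' → outer ELSE → silver
game_id=6: venue='away' → inner[home_pts < 117] → keep
game_id=7: venue='neutral' → outer ELSE → silver
game_id=8: venue='away' → inner[home_pts < 117] → keep
game_id=9: venue='neutral' → outer ELSE → silver
game_id=10: venue='neutral' → outer ELSE → silver
game_id=11: venue='away' → inner[home_pts < 117] → keep
game_id=12: venue='home' → outer ELSE → silver
game_id=13: venue='away' → inner[ELSE] → silver
game_id=14: venue='away' → inner[home_pts < 117] → keep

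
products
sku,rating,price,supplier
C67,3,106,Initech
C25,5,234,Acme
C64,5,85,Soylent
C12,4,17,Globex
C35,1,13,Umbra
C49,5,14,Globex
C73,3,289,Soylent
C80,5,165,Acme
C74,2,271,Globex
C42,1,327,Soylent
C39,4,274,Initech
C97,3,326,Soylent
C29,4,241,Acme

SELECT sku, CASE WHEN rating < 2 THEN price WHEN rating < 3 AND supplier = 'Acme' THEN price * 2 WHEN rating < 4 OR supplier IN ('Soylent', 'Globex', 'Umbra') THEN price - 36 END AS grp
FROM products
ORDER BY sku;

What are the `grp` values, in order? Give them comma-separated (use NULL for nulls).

sku=C12: rating < 4 OR supplier IN ('Soylent', 'Globex', 'Umbra') → -19
sku=C25: (no match → NULL) → NULL
sku=C29: (no match → NULL) → NULL
sku=C35: rating < 2 → 13
sku=C39: (no match → NULL) → NULL
sku=C42: rating < 2 → 327
sku=C49: rating < 4 OR supplier IN ('Soylent', 'Globex', 'Umbra') → -22
sku=C64: rating < 4 OR supplier IN ('Soylent', 'Globex', 'Umbra') → 49
sku=C67: rating < 4 OR supplier IN ('Soylent', 'Globex', 'Umbra') → 70
sku=C73: rating < 4 OR supplier IN ('Soylent', 'Globex', 'Umbra') → 253
sku=C74: rating < 4 OR supplier IN ('Soylent', 'Globex', 'Umbra') → 235
sku=C80: (no match → NULL) → NULL
sku=C97: rating < 4 OR supplier IN ('Soylent', 'Globex', 'Umbra') → 290

-19, NULL, NULL, 13, NULL, 327, -22, 49, 70, 253, 235, NULL, 290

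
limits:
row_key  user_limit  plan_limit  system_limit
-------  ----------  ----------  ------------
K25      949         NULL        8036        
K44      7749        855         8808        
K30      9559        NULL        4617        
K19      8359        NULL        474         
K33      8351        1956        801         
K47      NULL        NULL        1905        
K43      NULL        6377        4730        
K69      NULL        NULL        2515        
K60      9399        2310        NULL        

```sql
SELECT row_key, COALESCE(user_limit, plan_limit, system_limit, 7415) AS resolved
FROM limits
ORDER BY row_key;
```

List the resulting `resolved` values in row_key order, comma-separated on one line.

row_key=K19: user_limit=8359 → 8359
row_key=K25: user_limit=949 → 949
row_key=K30: user_limit=9559 → 9559
row_key=K33: user_limit=8351 → 8351
row_key=K43: user_limit=NULL, plan_limit=6377 → 6377
row_key=K44: user_limit=7749 → 7749
row_key=K47: user_limit=NULL, plan_limit=NULL, system_limit=1905 → 1905
row_key=K60: user_limit=9399 → 9399
row_key=K69: user_limit=NULL, plan_limit=NULL, system_limit=2515 → 2515

8359, 949, 9559, 8351, 6377, 7749, 1905, 9399, 2515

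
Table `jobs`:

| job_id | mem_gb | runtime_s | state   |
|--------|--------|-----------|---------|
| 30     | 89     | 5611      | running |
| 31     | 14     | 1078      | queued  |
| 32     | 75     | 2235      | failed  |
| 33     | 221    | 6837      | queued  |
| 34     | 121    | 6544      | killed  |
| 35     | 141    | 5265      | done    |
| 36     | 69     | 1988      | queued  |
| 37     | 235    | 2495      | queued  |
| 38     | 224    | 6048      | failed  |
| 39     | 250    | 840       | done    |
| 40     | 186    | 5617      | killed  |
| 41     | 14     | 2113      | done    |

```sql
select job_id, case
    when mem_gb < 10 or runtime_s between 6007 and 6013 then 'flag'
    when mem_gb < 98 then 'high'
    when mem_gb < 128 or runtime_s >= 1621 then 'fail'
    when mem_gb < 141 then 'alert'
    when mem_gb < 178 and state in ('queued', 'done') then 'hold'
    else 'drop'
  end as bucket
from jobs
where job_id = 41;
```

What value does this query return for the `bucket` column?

job_id = 41: mem_gb=14, runtime_s=2113, state=done.
mem_gb < 10 or runtime_s between 6007 and 6013 → false
mem_gb < 98 → true → high

high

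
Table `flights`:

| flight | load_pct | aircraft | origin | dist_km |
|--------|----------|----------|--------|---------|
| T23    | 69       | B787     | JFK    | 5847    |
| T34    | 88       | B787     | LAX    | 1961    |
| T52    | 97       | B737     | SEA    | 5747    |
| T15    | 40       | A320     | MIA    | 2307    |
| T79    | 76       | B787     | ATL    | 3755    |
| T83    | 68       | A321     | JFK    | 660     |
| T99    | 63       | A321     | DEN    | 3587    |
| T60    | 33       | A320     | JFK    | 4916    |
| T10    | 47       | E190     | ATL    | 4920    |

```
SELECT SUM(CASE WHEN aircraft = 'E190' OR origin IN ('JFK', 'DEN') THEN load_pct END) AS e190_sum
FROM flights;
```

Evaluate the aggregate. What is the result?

flight=T23: ✓ → 69
flight=T34: ✗
flight=T52: ✗
flight=T15: ✗
flight=T79: ✗
flight=T83: ✓ → 68
flight=T99: ✓ → 63
flight=T60: ✓ → 33
flight=T10: ✓ → 47
e190_sum = 69 + 68 + 63 + 33 + 47 = 280

280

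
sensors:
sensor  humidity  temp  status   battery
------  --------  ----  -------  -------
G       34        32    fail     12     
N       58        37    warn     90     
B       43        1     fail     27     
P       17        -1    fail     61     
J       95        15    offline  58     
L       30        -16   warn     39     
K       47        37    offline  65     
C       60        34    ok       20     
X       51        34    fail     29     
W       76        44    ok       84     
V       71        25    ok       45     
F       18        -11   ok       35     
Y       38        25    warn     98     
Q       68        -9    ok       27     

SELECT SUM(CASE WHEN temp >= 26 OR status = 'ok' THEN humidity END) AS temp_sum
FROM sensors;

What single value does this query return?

sensor=G: ✓ → 34
sensor=N: ✓ → 58
sensor=B: ✗
sensor=P: ✗
sensor=J: ✗
sensor=L: ✗
sensor=K: ✓ → 47
sensor=C: ✓ → 60
sensor=X: ✓ → 51
sensor=W: ✓ → 76
sensor=V: ✓ → 71
sensor=F: ✓ → 18
sensor=Y: ✗
sensor=Q: ✓ → 68
temp_sum = 34 + 58 + 47 + 60 + 51 + 76 + 71 + 18 + 68 = 483

483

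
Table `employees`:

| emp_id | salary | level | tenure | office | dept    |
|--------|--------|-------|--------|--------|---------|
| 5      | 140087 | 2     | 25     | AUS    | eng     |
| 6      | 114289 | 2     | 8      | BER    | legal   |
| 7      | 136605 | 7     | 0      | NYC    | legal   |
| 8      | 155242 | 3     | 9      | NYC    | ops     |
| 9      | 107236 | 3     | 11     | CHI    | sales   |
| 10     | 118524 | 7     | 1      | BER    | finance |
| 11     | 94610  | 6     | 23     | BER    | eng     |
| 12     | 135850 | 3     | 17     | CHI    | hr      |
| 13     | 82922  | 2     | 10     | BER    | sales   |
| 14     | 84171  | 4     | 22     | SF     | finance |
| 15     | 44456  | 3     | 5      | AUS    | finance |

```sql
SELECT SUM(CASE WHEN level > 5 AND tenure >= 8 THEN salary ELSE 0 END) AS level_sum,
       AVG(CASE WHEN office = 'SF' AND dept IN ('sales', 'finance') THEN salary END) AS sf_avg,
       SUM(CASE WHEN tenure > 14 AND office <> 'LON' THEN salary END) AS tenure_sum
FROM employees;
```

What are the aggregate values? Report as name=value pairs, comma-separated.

[level_sum: level > 5 AND tenure >= 8]
emp_id=5: ✗
emp_id=6: ✗
emp_id=7: ✗
emp_id=8: ✗
emp_id=9: ✗
emp_id=10: ✗
emp_id=11: ✓ → 94610
emp_id=12: ✗
emp_id=13: ✗
emp_id=14: ✗
emp_id=15: ✗
level_sum = 94610
—
[sf_avg: office = 'SF' AND dept IN ('sales', 'finance')]
emp_id=5: ✗
emp_id=6: ✗
emp_id=7: ✗
emp_id=8: ✗
emp_id=9: ✗
emp_id=10: ✗
emp_id=11: ✗
emp_id=12: ✗
emp_id=13: ✗
emp_id=14: ✓ → 84171
emp_id=15: ✗
sf_avg = 84171
—
[tenure_sum: tenure > 14 AND office <> 'LON']
emp_id=5: ✓ → 140087
emp_id=6: ✗
emp_id=7: ✗
emp_id=8: ✗
emp_id=9: ✗
emp_id=10: ✗
emp_id=11: ✓ → 94610
emp_id=12: ✓ → 135850
emp_id=13: ✗
emp_id=14: ✓ → 84171
emp_id=15: ✗
tenure_sum = 140087 + 94610 + 135850 + 84171 = 454718

level_sum=94610, sf_avg=84171, tenure_sum=454718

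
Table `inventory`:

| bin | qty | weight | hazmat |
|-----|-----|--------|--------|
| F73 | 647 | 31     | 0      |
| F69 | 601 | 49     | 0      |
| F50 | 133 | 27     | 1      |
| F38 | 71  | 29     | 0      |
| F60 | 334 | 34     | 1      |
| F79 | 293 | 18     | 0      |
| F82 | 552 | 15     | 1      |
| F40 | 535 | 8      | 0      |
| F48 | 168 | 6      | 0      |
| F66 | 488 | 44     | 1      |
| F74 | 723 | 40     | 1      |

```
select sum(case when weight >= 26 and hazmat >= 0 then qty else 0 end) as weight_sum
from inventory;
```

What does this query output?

2997

bin=F73: ✓ → 647
bin=F69: ✓ → 601
bin=F50: ✓ → 133
bin=F38: ✓ → 71
bin=F60: ✓ → 334
bin=F79: ✗
bin=F82: ✗
bin=F40: ✗
bin=F48: ✗
bin=F66: ✓ → 488
bin=F74: ✓ → 723
weight_sum = 647 + 601 + 133 + 71 + 334 + 488 + 723 = 2997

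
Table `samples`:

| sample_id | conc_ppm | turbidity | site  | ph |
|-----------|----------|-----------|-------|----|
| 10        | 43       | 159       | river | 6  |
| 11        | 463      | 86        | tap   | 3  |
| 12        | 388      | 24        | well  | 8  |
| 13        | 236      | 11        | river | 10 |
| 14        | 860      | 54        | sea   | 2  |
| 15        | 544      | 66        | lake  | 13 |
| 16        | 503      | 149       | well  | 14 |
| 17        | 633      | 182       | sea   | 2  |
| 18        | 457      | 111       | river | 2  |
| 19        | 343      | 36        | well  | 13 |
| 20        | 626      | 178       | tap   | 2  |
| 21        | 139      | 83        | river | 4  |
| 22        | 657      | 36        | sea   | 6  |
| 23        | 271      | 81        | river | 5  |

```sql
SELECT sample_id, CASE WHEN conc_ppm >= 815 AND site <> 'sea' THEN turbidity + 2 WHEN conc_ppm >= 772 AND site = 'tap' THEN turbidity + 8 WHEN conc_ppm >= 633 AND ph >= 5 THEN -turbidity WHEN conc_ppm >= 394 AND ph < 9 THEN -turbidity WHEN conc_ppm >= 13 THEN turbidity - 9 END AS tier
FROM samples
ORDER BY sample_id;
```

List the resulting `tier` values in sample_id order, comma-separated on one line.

sample_id=10: conc_ppm >= 13 → 150
sample_id=11: conc_ppm >= 394 AND ph < 9 → -86
sample_id=12: conc_ppm >= 13 → 15
sample_id=13: conc_ppm >= 13 → 2
sample_id=14: conc_ppm >= 394 AND ph < 9 → -54
sample_id=15: conc_ppm >= 13 → 57
sample_id=16: conc_ppm >= 13 → 140
sample_id=17: conc_ppm >= 394 AND ph < 9 → -182
sample_id=18: conc_ppm >= 394 AND ph < 9 → -111
sample_id=19: conc_ppm >= 13 → 27
sample_id=20: conc_ppm >= 394 AND ph < 9 → -178
sample_id=21: conc_ppm >= 13 → 74
sample_id=22: conc_ppm >= 633 AND ph >= 5 → -36
sample_id=23: conc_ppm >= 13 → 72

150, -86, 15, 2, -54, 57, 140, -182, -111, 27, -178, 74, -36, 72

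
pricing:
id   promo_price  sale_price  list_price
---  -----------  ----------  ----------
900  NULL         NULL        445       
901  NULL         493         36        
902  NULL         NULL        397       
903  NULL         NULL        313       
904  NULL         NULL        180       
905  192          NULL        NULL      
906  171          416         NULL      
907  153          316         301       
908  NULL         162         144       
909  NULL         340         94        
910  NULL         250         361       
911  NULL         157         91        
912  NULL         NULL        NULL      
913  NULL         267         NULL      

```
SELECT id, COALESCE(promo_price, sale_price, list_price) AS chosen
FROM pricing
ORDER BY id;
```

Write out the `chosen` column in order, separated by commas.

id=900: promo_price=NULL, sale_price=NULL, list_price=445 → 445
id=901: promo_price=NULL, sale_price=493 → 493
id=902: promo_price=NULL, sale_price=NULL, list_price=397 → 397
id=903: promo_price=NULL, sale_price=NULL, list_price=313 → 313
id=904: promo_price=NULL, sale_price=NULL, list_price=180 → 180
id=905: promo_price=192 → 192
id=906: promo_price=171 → 171
id=907: promo_price=153 → 153
id=908: promo_price=NULL, sale_price=162 → 162
id=909: promo_price=NULL, sale_price=340 → 340
id=910: promo_price=NULL, sale_price=250 → 250
id=911: promo_price=NULL, sale_price=157 → 157
id=912: promo_price=NULL, sale_price=NULL, list_price=NULL (all NULL) → NULL
id=913: promo_price=NULL, sale_price=267 → 267

445, 493, 397, 313, 180, 192, 171, 153, 162, 340, 250, 157, NULL, 267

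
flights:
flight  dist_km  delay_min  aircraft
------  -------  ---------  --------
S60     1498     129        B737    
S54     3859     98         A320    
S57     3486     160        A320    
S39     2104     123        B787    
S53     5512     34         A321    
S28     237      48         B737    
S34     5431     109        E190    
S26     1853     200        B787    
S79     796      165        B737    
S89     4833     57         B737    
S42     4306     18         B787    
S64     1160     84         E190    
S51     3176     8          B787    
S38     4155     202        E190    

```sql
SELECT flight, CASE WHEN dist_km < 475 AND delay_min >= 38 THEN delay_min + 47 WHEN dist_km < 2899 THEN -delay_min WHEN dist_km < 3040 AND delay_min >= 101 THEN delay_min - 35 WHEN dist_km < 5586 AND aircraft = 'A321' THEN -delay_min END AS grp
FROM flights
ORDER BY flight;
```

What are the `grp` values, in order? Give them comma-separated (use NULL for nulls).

flight=S26: dist_km < 2899 → -200
flight=S28: dist_km < 475 AND delay_min >= 38 → 95
flight=S34: (no match → NULL) → NULL
flight=S38: (no match → NULL) → NULL
flight=S39: dist_km < 2899 → -123
flight=S42: (no match → NULL) → NULL
flight=S51: (no match → NULL) → NULL
flight=S53: dist_km < 5586 AND aircraft = 'A321' → -34
flight=S54: (no match → NULL) → NULL
flight=S57: (no match → NULL) → NULL
flight=S60: dist_km < 2899 → -129
flight=S64: dist_km < 2899 → -84
flight=S79: dist_km < 2899 → -165
flight=S89: (no match → NULL) → NULL

-200, 95, NULL, NULL, -123, NULL, NULL, -34, NULL, NULL, -129, -84, -165, NULL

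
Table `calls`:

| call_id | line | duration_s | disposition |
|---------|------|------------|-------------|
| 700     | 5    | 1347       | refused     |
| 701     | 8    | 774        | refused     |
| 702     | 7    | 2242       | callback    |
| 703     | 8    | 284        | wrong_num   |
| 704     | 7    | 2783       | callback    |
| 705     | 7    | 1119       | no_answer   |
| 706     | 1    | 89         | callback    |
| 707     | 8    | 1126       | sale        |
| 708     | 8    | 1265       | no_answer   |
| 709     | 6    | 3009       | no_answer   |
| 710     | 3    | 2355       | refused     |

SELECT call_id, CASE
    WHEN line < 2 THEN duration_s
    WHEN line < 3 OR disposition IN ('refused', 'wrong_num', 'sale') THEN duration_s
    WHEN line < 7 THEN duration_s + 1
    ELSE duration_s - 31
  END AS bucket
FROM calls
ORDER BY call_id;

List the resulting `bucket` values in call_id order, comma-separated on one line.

call_id=700: line < 3 OR disposition IN ('refused', 'wrong_num', 'sale') → 1347
call_id=701: line < 3 OR disposition IN ('refused', 'wrong_num', 'sale') → 774
call_id=702: ELSE → 2211
call_id=703: line < 3 OR disposition IN ('refused', 'wrong_num', 'sale') → 284
call_id=704: ELSE → 2752
call_id=705: ELSE → 1088
call_id=706: line < 2 → 89
call_id=707: line < 3 OR disposition IN ('refused', 'wrong_num', 'sale') → 1126
call_id=708: ELSE → 1234
call_id=709: line < 7 → 3010
call_id=710: line < 3 OR disposition IN ('refused', 'wrong_num', 'sale') → 2355

1347, 774, 2211, 284, 2752, 1088, 89, 1126, 1234, 3010, 2355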